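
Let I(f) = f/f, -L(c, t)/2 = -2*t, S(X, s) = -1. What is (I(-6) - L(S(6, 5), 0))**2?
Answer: 1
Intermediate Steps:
L(c, t) = 4*t (L(c, t) = -(-4)*t = 4*t)
I(f) = 1
(I(-6) - L(S(6, 5), 0))**2 = (1 - 4*0)**2 = (1 - 1*0)**2 = (1 + 0)**2 = 1**2 = 1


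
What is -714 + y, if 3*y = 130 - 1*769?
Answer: -927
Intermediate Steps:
y = -213 (y = (130 - 1*769)/3 = (130 - 769)/3 = (⅓)*(-639) = -213)
-714 + y = -714 - 213 = -927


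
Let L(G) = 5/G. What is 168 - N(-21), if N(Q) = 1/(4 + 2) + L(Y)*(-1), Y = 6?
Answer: 506/3 ≈ 168.67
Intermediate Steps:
N(Q) = -⅔ (N(Q) = 1/(4 + 2) + (5/6)*(-1) = 1/6 + (5*(⅙))*(-1) = ⅙ + (⅚)*(-1) = ⅙ - ⅚ = -⅔)
168 - N(-21) = 168 - 1*(-⅔) = 168 + ⅔ = 506/3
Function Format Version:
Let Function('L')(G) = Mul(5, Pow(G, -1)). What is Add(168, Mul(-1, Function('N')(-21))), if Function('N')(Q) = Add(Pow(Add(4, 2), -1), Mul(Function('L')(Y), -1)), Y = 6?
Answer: Rational(506, 3) ≈ 168.67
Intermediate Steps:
Function('N')(Q) = Rational(-2, 3) (Function('N')(Q) = Add(Pow(Add(4, 2), -1), Mul(Mul(5, Pow(6, -1)), -1)) = Add(Pow(6, -1), Mul(Mul(5, Rational(1, 6)), -1)) = Add(Rational(1, 6), Mul(Rational(5, 6), -1)) = Add(Rational(1, 6), Rational(-5, 6)) = Rational(-2, 3))
Add(168, Mul(-1, Function('N')(-21))) = Add(168, Mul(-1, Rational(-2, 3))) = Add(168, Rational(2, 3)) = Rational(506, 3)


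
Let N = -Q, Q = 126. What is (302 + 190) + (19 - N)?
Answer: 637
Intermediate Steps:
N = -126 (N = -1*126 = -126)
(302 + 190) + (19 - N) = (302 + 190) + (19 - 1*(-126)) = 492 + (19 + 126) = 492 + 145 = 637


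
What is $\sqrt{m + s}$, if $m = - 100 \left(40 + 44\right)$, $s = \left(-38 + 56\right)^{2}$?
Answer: $2 i \sqrt{2019} \approx 89.867 i$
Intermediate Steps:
$s = 324$ ($s = 18^{2} = 324$)
$m = -8400$ ($m = \left(-100\right) 84 = -8400$)
$\sqrt{m + s} = \sqrt{-8400 + 324} = \sqrt{-8076} = 2 i \sqrt{2019}$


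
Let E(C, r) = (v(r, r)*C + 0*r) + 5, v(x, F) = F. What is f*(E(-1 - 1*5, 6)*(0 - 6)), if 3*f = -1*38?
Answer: -2356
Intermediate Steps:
E(C, r) = 5 + C*r (E(C, r) = (r*C + 0*r) + 5 = (C*r + 0) + 5 = C*r + 5 = 5 + C*r)
f = -38/3 (f = (-1*38)/3 = (⅓)*(-38) = -38/3 ≈ -12.667)
f*(E(-1 - 1*5, 6)*(0 - 6)) = -38*(5 + (-1 - 1*5)*6)*(0 - 6)/3 = -38*(5 + (-1 - 5)*6)*(-6)/3 = -38*(5 - 6*6)*(-6)/3 = -38*(5 - 36)*(-6)/3 = -(-1178)*(-6)/3 = -38/3*186 = -2356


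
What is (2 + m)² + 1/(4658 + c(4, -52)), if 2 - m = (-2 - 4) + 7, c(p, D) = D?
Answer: 41455/4606 ≈ 9.0002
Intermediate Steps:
m = 1 (m = 2 - ((-2 - 4) + 7) = 2 - (-6 + 7) = 2 - 1*1 = 2 - 1 = 1)
(2 + m)² + 1/(4658 + c(4, -52)) = (2 + 1)² + 1/(4658 - 52) = 3² + 1/4606 = 9 + 1/4606 = 41455/4606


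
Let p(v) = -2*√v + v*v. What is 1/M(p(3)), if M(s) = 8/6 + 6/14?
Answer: 21/37 ≈ 0.56757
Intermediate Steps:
p(v) = v² - 2*√v (p(v) = -2*√v + v² = v² - 2*√v)
M(s) = 37/21 (M(s) = 8*(⅙) + 6*(1/14) = 4/3 + 3/7 = 37/21)
1/M(p(3)) = 1/(37/21) = 21/37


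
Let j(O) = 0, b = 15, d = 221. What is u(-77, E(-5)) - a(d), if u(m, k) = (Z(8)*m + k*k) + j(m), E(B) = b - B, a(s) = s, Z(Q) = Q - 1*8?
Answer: 179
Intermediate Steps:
Z(Q) = -8 + Q (Z(Q) = Q - 8 = -8 + Q)
E(B) = 15 - B
u(m, k) = k² (u(m, k) = ((-8 + 8)*m + k*k) + 0 = (0*m + k²) + 0 = (0 + k²) + 0 = k² + 0 = k²)
u(-77, E(-5)) - a(d) = (15 - 1*(-5))² - 1*221 = (15 + 5)² - 221 = 20² - 221 = 400 - 221 = 179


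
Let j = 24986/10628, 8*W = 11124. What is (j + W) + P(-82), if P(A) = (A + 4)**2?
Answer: 19865993/2657 ≈ 7476.9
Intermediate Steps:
W = 2781/2 (W = (1/8)*11124 = 2781/2 ≈ 1390.5)
j = 12493/5314 (j = 24986*(1/10628) = 12493/5314 ≈ 2.3510)
P(A) = (4 + A)**2
(j + W) + P(-82) = (12493/5314 + 2781/2) + (4 - 82)**2 = 3700805/2657 + (-78)**2 = 3700805/2657 + 6084 = 19865993/2657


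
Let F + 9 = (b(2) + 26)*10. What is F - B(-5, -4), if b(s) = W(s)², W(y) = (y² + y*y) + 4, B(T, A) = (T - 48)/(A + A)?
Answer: 13475/8 ≈ 1684.4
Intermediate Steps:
B(T, A) = (-48 + T)/(2*A) (B(T, A) = (-48 + T)/((2*A)) = (-48 + T)*(1/(2*A)) = (-48 + T)/(2*A))
W(y) = 4 + 2*y² (W(y) = (y² + y²) + 4 = 2*y² + 4 = 4 + 2*y²)
b(s) = (4 + 2*s²)²
F = 1691 (F = -9 + (4*(2 + 2²)² + 26)*10 = -9 + (4*(2 + 4)² + 26)*10 = -9 + (4*6² + 26)*10 = -9 + (4*36 + 26)*10 = -9 + (144 + 26)*10 = -9 + 170*10 = -9 + 1700 = 1691)
F - B(-5, -4) = 1691 - (-48 - 5)/(2*(-4)) = 1691 - (-1)*(-53)/(2*4) = 1691 - 1*53/8 = 1691 - 53/8 = 13475/8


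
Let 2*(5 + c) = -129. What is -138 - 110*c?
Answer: 7507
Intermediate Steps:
c = -139/2 (c = -5 + (1/2)*(-129) = -5 - 129/2 = -139/2 ≈ -69.500)
-138 - 110*c = -138 - 110*(-139/2) = -138 + 7645 = 7507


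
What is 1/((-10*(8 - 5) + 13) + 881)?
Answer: 1/864 ≈ 0.0011574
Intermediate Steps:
1/((-10*(8 - 5) + 13) + 881) = 1/((-10*3 + 13) + 881) = 1/((-30 + 13) + 881) = 1/(-17 + 881) = 1/864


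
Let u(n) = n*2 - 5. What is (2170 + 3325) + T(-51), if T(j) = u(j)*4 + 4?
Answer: 5071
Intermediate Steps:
u(n) = -5 + 2*n (u(n) = 2*n - 5 = -5 + 2*n)
T(j) = -16 + 8*j (T(j) = (-5 + 2*j)*4 + 4 = (-20 + 8*j) + 4 = -16 + 8*j)
(2170 + 3325) + T(-51) = (2170 + 3325) + (-16 + 8*(-51)) = 5495 + (-16 - 408) = 5495 - 424 = 5071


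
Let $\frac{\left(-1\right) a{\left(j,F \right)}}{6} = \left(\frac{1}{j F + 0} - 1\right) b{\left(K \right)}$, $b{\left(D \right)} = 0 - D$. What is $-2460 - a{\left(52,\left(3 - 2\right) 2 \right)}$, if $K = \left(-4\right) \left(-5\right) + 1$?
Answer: $- \frac{121431}{52} \approx -2335.2$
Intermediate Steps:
$K = 21$ ($K = 20 + 1 = 21$)
$b{\left(D \right)} = - D$
$a{\left(j,F \right)} = -126 + \frac{126}{F j}$ ($a{\left(j,F \right)} = - 6 \left(\frac{1}{j F + 0} - 1\right) \left(\left(-1\right) 21\right) = - 6 \left(\frac{1}{F j + 0} - 1\right) \left(-21\right) = - 6 \left(\frac{1}{F j} - 1\right) \left(-21\right) = - 6 \left(-1 + \frac{1}{F j}\right) \left(-21\right) = - 6 \left(21 - \frac{21}{F j}\right) = -126 + \frac{126}{F j}$)
$-2460 - a{\left(52,\left(3 - 2\right) 2 \right)} = -2460 - \left(-126 + \frac{126}{\left(3 - 2\right) 2 \cdot 52}\right) = -2460 - \left(-126 + 126 \frac{1}{1 \cdot 2} \cdot \frac{1}{52}\right) = -2460 - \left(-126 + 126 \cdot \frac{1}{2} \cdot \frac{1}{52}\right) = -2460 - \left(-126 + \frac{63}{52}\right) = -2460 - - \frac{6489}{52} = -2460 + \frac{6489}{52} = - \frac{121431}{52}$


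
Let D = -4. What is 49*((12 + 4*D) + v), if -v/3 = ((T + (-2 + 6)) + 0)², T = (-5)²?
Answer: -123823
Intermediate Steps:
T = 25
v = -2523 (v = -3*((25 + (-2 + 6)) + 0)² = -3*((25 + 4) + 0)² = -3*(29 + 0)² = -3*29² = -3*841 = -2523)
49*((12 + 4*D) + v) = 49*((12 + 4*(-4)) - 2523) = 49*((12 - 16) - 2523) = 49*(-4 - 2523) = 49*(-2527) = -123823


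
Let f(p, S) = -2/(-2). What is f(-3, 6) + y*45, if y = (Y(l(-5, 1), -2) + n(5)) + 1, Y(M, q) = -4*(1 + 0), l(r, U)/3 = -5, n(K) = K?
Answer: 91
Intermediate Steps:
f(p, S) = 1 (f(p, S) = -2*(-1/2) = 1)
l(r, U) = -15 (l(r, U) = 3*(-5) = -15)
Y(M, q) = -4 (Y(M, q) = -4*1 = -4)
y = 2 (y = (-4 + 5) + 1 = 1 + 1 = 2)
f(-3, 6) + y*45 = 1 + 2*45 = 1 + 90 = 91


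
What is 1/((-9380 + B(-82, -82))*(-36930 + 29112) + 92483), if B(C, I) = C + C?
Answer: 1/74707475 ≈ 1.3386e-8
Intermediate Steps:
B(C, I) = 2*C
1/((-9380 + B(-82, -82))*(-36930 + 29112) + 92483) = 1/((-9380 + 2*(-82))*(-36930 + 29112) + 92483) = 1/((-9380 - 164)*(-7818) + 92483) = 1/(-9544*(-7818) + 92483) = 1/(74614992 + 92483) = 1/74707475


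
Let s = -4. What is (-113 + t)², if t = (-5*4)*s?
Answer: 1089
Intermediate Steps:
t = 80 (t = -5*4*(-4) = -20*(-4) = 80)
(-113 + t)² = (-113 + 80)² = (-33)² = 1089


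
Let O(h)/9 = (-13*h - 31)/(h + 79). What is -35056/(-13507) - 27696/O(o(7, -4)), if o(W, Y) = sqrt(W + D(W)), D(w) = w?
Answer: -282539485568/56932005 + 3065024*sqrt(14)/1405 ≈ 3199.7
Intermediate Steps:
o(W, Y) = sqrt(2)*sqrt(W) (o(W, Y) = sqrt(W + W) = sqrt(2*W) = sqrt(2)*sqrt(W))
O(h) = 9*(-31 - 13*h)/(79 + h) (O(h) = 9*((-13*h - 31)/(h + 79)) = 9*((-31 - 13*h)/(79 + h)) = 9*(-31 - 13*h)/(79 + h))
-35056/(-13507) - 27696/O(o(7, -4)) = -35056/(-13507) - 27696*(79 + sqrt(2)*sqrt(7))/(9*(-31 - 13*sqrt(2)*sqrt(7))) = -35056*(-1/13507) - 27696*(79 + sqrt(14))/(9*(-31 - 13*sqrt(14))) = 35056/13507 - 9232*(79 + sqrt(14))/(3*(-31 - 13*sqrt(14)))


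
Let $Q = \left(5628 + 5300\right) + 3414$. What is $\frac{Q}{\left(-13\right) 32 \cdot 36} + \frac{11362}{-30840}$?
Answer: $- \frac{12759679}{9622080} \approx -1.3261$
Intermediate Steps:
$Q = 14342$ ($Q = 10928 + 3414 = 14342$)
$\frac{Q}{\left(-13\right) 32 \cdot 36} + \frac{11362}{-30840} = \frac{14342}{\left(-13\right) 32 \cdot 36} + \frac{11362}{-30840} = \frac{14342}{\left(-416\right) 36} + 11362 \left(- \frac{1}{30840}\right) = \frac{14342}{-14976} - \frac{5681}{15420} = 14342 \left(- \frac{1}{14976}\right) - \frac{5681}{15420} = - \frac{7171}{7488} - \frac{5681}{15420} = - \frac{12759679}{9622080}$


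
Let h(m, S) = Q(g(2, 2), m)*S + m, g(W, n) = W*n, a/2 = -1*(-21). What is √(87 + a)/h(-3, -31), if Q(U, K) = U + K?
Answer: -√129/34 ≈ -0.33405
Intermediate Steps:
a = 42 (a = 2*(-1*(-21)) = 2*21 = 42)
Q(U, K) = K + U
h(m, S) = m + S*(4 + m) (h(m, S) = (m + 2*2)*S + m = (m + 4)*S + m = (4 + m)*S + m = S*(4 + m) + m = m + S*(4 + m))
√(87 + a)/h(-3, -31) = √(87 + 42)/(-3 - 31*(4 - 3)) = √129/(-3 - 31*1) = √129/(-3 - 31) = √129/(-34) = √129*(-1/34) = -√129/34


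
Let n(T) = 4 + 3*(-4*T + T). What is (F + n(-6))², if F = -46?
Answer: 144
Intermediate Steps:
n(T) = 4 - 9*T (n(T) = 4 + 3*(-3*T) = 4 - 9*T)
(F + n(-6))² = (-46 + (4 - 9*(-6)))² = (-46 + (4 + 54))² = (-46 + 58)² = 12² = 144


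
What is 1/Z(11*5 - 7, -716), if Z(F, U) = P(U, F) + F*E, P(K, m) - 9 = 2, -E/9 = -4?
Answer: 1/1739 ≈ 0.00057504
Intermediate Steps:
E = 36 (E = -9*(-4) = 36)
P(K, m) = 11 (P(K, m) = 9 + 2 = 11)
Z(F, U) = 11 + 36*F (Z(F, U) = 11 + F*36 = 11 + 36*F)
1/Z(11*5 - 7, -716) = 1/(11 + 36*(11*5 - 7)) = 1/(11 + 36*(55 - 7)) = 1/(11 + 36*48) = 1/(11 + 1728) = 1/1739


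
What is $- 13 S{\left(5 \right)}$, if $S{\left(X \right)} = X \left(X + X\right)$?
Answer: $-650$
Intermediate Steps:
$S{\left(X \right)} = 2 X^{2}$ ($S{\left(X \right)} = X 2 X = 2 X^{2}$)
$- 13 S{\left(5 \right)} = - 13 \cdot 2 \cdot 5^{2} = - 13 \cdot 2 \cdot 25 = \left(-13\right) 50 = -650$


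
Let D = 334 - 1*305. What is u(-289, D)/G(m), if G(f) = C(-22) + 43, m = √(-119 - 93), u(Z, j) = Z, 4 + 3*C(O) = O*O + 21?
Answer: -289/210 ≈ -1.3762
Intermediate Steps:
C(O) = 17/3 + O²/3 (C(O) = -4/3 + (O*O + 21)/3 = -4/3 + (O² + 21)/3 = -4/3 + (21 + O²)/3 = -4/3 + (7 + O²/3) = 17/3 + O²/3)
D = 29 (D = 334 - 305 = 29)
m = 2*I*√53 (m = √(-212) = 2*I*√53 ≈ 14.56*I)
G(f) = 210 (G(f) = (17/3 + (⅓)*(-22)²) + 43 = (17/3 + (⅓)*484) + 43 = (17/3 + 484/3) + 43 = 167 + 43 = 210)
u(-289, D)/G(m) = -289/210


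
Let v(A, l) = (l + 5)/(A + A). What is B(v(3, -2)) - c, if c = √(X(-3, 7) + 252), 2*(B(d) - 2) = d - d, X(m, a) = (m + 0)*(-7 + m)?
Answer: 2 - √282 ≈ -14.793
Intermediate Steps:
v(A, l) = (5 + l)/(2*A) (v(A, l) = (5 + l)/((2*A)) = (5 + l)*(1/(2*A)) = (5 + l)/(2*A))
X(m, a) = m*(-7 + m)
B(d) = 2 (B(d) = 2 + (d - d)/2 = 2 + (½)*0 = 2 + 0 = 2)
c = √282 (c = √(-3*(-7 - 3) + 252) = √(-3*(-10) + 252) = √(30 + 252) = √282 ≈ 16.793)
B(v(3, -2)) - c = 2 - √282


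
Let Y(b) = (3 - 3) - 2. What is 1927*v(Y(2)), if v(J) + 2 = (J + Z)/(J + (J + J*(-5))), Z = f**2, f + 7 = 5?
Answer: -9635/3 ≈ -3211.7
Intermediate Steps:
f = -2 (f = -7 + 5 = -2)
Z = 4 (Z = (-2)**2 = 4)
Y(b) = -2 (Y(b) = 0 - 2 = -2)
v(J) = -2 - (4 + J)/(3*J) (v(J) = -2 + (J + 4)/(J + (J + J*(-5))) = -2 + (4 + J)/(J + (J - 5*J)) = -2 + (4 + J)/(J - 4*J) = -2 + (4 + J)/((-3*J)) = -2 + (4 + J)*(-1/(3*J)) = -2 - (4 + J)/(3*J))
1927*v(Y(2)) = 1927*((1/3)*(-4 - 7*(-2))/(-2)) = 1927*((1/3)*(-1/2)*(-4 + 14)) = 1927*((1/3)*(-1/2)*10) = 1927*(-5/3) = -9635/3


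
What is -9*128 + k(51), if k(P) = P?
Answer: -1101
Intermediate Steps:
-9*128 + k(51) = -9*128 + 51 = -1152 + 51 = -1101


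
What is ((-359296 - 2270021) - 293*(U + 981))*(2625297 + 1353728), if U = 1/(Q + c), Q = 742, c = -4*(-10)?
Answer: -9075753319816825/782 ≈ -1.1606e+13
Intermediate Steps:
c = 40
U = 1/782 (U = 1/(742 + 40) = 1/782 ≈ 0.0012788)
((-359296 - 2270021) - 293*(U + 981))*(2625297 + 1353728) = ((-359296 - 2270021) - 293*(1/782 + 981))*(2625297 + 1353728) = (-2629317 - 293*767143/782)*3979025 = (-2629317 - 224772899/782)*3979025 = -2280898793/782*3979025 = -9075753319816825/782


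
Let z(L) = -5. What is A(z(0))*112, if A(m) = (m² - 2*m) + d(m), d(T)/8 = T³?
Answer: -108080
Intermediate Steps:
d(T) = 8*T³
A(m) = m² - 2*m + 8*m³ (A(m) = (m² - 2*m) + 8*m³ = m² - 2*m + 8*m³)
A(z(0))*112 = -5*(-2 - 5 + 8*(-5)²)*112 = -5*(-2 - 5 + 8*25)*112 = -5*(-2 - 5 + 200)*112 = -5*193*112 = -965*112 = -108080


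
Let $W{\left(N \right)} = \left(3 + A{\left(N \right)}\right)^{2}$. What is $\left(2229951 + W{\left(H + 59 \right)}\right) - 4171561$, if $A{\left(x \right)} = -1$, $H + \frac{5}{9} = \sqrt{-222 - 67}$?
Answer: $-1941606$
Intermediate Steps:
$H = - \frac{5}{9} + 17 i$ ($H = - \frac{5}{9} + \sqrt{-222 - 67} = - \frac{5}{9} + \sqrt{-289} = - \frac{5}{9} + 17 i \approx -0.55556 + 17.0 i$)
$W{\left(N \right)} = 4$ ($W{\left(N \right)} = \left(3 - 1\right)^{2} = 2^{2} = 4$)
$\left(2229951 + W{\left(H + 59 \right)}\right) - 4171561 = \left(2229951 + 4\right) - 4171561 = 2229955 - 4171561 = -1941606$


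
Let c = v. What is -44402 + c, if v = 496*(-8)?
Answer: -48370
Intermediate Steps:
v = -3968
c = -3968
-44402 + c = -44402 - 3968 = -48370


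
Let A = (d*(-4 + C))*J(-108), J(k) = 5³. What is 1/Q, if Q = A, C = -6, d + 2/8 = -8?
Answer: 2/20625 ≈ 9.6970e-5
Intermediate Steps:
d = -33/4 (d = -¼ - 8 = -33/4 ≈ -8.2500)
J(k) = 125
A = 20625/2 (A = -33*(-4 - 6)/4*125 = -33/4*(-10)*125 = (165/2)*125 = 20625/2 ≈ 10313.)
Q = 20625/2 ≈ 10313.
1/Q = 1/(20625/2) = 2/20625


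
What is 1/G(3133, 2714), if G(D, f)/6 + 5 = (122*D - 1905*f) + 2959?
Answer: -1/28709940 ≈ -3.4831e-8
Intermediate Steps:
G(D, f) = 17724 - 11430*f + 732*D (G(D, f) = -30 + 6*((122*D - 1905*f) + 2959) = -30 + 6*((-1905*f + 122*D) + 2959) = -30 + 6*(2959 - 1905*f + 122*D) = -30 + (17754 - 11430*f + 732*D) = 17724 - 11430*f + 732*D)
1/G(3133, 2714) = 1/(17724 - 11430*2714 + 732*3133) = 1/(17724 - 31021020 + 2293356) = 1/(-28709940) = -1/28709940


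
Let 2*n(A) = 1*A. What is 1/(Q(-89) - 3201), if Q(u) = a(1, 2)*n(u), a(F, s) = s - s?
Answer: -1/3201 ≈ -0.00031240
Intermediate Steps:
a(F, s) = 0
n(A) = A/2 (n(A) = (1*A)/2 = A/2)
Q(u) = 0 (Q(u) = 0*(u/2) = 0)
1/(Q(-89) - 3201) = 1/(0 - 3201) = 1/(-3201) = -1/3201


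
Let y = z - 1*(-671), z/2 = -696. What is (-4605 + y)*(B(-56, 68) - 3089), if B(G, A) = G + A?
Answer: 16388102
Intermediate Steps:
z = -1392 (z = 2*(-696) = -1392)
B(G, A) = A + G
y = -721 (y = -1392 - 1*(-671) = -1392 + 671 = -721)
(-4605 + y)*(B(-56, 68) - 3089) = (-4605 - 721)*((68 - 56) - 3089) = -5326*(12 - 3089) = -5326*(-3077) = 16388102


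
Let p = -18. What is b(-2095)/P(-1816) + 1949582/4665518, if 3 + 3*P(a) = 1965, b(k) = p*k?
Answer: 14767642534/254270731 ≈ 58.078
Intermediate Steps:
b(k) = -18*k
P(a) = 654 (P(a) = -1 + (⅓)*1965 = -1 + 655 = 654)
b(-2095)/P(-1816) + 1949582/4665518 = -18*(-2095)/654 + 1949582/4665518 = 37710*(1/654) + 1949582*(1/4665518) = 6285/109 + 974791/2332759 = 14767642534/254270731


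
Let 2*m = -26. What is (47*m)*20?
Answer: -12220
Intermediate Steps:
m = -13 (m = (1/2)*(-26) = -13)
(47*m)*20 = (47*(-13))*20 = -611*20 = -12220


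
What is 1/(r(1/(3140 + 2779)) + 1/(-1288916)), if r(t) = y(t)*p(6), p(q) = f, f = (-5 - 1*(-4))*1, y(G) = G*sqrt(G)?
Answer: 267281952250960044/1453934888497 - 9833261069476464*sqrt(5919)/1453934888497 ≈ -3.3649e+5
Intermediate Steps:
y(G) = G**(3/2)
f = -1 (f = (-5 + 4)*1 = -1*1 = -1)
p(q) = -1
r(t) = -t**(3/2) (r(t) = t**(3/2)*(-1) = -t**(3/2))
1/(r(1/(3140 + 2779)) + 1/(-1288916)) = 1/(-(1/(3140 + 2779))**(3/2) + 1/(-1288916)) = 1/(-(1/5919)**(3/2) - 1/1288916) = 1/(-sqrt(5919)/35034561 - 1/1288916) = 1/(-1/1288916 - sqrt(5919)/35034561)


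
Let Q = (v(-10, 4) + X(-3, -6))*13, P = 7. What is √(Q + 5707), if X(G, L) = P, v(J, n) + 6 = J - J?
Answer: 2*√1430 ≈ 75.631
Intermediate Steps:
v(J, n) = -6 (v(J, n) = -6 + (J - J) = -6 + 0 = -6)
X(G, L) = 7
Q = 13 (Q = (-6 + 7)*13 = 1*13 = 13)
√(Q + 5707) = √(13 + 5707) = √5720 = 2*√1430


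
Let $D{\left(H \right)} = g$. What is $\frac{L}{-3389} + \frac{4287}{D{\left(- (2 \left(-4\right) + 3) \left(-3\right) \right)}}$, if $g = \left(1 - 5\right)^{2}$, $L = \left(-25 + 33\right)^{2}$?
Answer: $\frac{14527619}{54224} \approx 267.92$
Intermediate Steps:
$L = 64$ ($L = 8^{2} = 64$)
$g = 16$ ($g = \left(-4\right)^{2} = 16$)
$D{\left(H \right)} = 16$
$\frac{L}{-3389} + \frac{4287}{D{\left(- (2 \left(-4\right) + 3) \left(-3\right) \right)}} = \frac{64}{-3389} + \frac{4287}{16} = 64 \left(- \frac{1}{3389}\right) + 4287 \cdot \frac{1}{16} = - \frac{64}{3389} + \frac{4287}{16} = \frac{14527619}{54224}$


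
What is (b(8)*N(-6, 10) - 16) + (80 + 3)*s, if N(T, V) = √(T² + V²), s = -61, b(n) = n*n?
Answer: -5079 + 128*√34 ≈ -4332.6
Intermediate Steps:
b(n) = n²
(b(8)*N(-6, 10) - 16) + (80 + 3)*s = (8²*√((-6)² + 10²) - 16) + (80 + 3)*(-61) = (64*√(36 + 100) - 16) + 83*(-61) = (64*√136 - 16) - 5063 = (64*(2*√34) - 16) - 5063 = (128*√34 - 16) - 5063 = (-16 + 128*√34) - 5063 = -5079 + 128*√34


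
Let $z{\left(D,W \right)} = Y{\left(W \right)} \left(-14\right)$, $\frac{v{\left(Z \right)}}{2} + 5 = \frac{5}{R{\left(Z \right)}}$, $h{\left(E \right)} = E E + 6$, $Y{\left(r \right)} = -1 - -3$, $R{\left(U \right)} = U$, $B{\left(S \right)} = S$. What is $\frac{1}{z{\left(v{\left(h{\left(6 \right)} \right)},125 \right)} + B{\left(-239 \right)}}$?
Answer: $- \frac{1}{267} \approx -0.0037453$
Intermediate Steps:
$Y{\left(r \right)} = 2$ ($Y{\left(r \right)} = -1 + 3 = 2$)
$h{\left(E \right)} = 6 + E^{2}$ ($h{\left(E \right)} = E^{2} + 6 = 6 + E^{2}$)
$v{\left(Z \right)} = -10 + \frac{10}{Z}$ ($v{\left(Z \right)} = -10 + 2 \frac{5}{Z} = -10 + \frac{10}{Z}$)
$z{\left(D,W \right)} = -28$ ($z{\left(D,W \right)} = 2 \left(-14\right) = -28$)
$\frac{1}{z{\left(v{\left(h{\left(6 \right)} \right)},125 \right)} + B{\left(-239 \right)}} = \frac{1}{-28 - 239} = \frac{1}{-267} = - \frac{1}{267}$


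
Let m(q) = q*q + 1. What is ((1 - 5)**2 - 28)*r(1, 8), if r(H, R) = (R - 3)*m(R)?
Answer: -3900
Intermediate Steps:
m(q) = 1 + q**2 (m(q) = q**2 + 1 = 1 + q**2)
r(H, R) = (1 + R**2)*(-3 + R) (r(H, R) = (R - 3)*(1 + R**2) = (-3 + R)*(1 + R**2) = (1 + R**2)*(-3 + R))
((1 - 5)**2 - 28)*r(1, 8) = ((1 - 5)**2 - 28)*((1 + 8**2)*(-3 + 8)) = ((-4)**2 - 28)*((1 + 64)*5) = (16 - 28)*(65*5) = -12*325 = -3900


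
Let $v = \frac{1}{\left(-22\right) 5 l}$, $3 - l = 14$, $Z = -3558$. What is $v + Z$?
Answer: $- \frac{4305179}{1210} \approx -3558.0$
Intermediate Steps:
$l = -11$ ($l = 3 - 14 = -11$)
$v = \frac{1}{1210}$ ($v = \frac{1}{\left(-22\right) 5 \left(-11\right)} = \frac{1}{\left(-110\right) \left(-11\right)} = \frac{1}{1210} \approx 0.00082645$)
$v + Z = \frac{1}{1210} - 3558 = - \frac{4305179}{1210}$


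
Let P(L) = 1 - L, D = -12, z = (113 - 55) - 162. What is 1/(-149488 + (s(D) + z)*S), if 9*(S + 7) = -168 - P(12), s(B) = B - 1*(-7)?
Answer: -9/1321412 ≈ -6.8109e-6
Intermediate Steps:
z = -104 (z = 58 - 162 = -104)
s(B) = 7 + B (s(B) = B + 7 = 7 + B)
S = -220/9 (S = -7 + (-168 - (1 - 1*12))/9 = -7 + (-168 - (1 - 12))/9 = -7 + (-168 - 1*(-11))/9 = -7 + (-168 + 11)/9 = -7 + (1/9)*(-157) = -7 - 157/9 = -220/9 ≈ -24.444)
1/(-149488 + (s(D) + z)*S) = 1/(-149488 + ((7 - 12) - 104)*(-220/9)) = 1/(-149488 + (-5 - 104)*(-220/9)) = 1/(-149488 - 109*(-220/9)) = 1/(-149488 + 23980/9) = 1/(-1321412/9) = -9/1321412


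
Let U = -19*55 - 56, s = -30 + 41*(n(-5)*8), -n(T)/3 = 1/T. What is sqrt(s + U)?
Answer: 3*I*sqrt(2595)/5 ≈ 30.565*I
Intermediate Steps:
n(T) = -3/T
s = 834/5 (s = -30 + 41*(-3/(-5)*8) = -30 + 41*(-3*(-1/5)*8) = -30 + 41*((3/5)*8) = -30 + 41*(24/5) = -30 + 984/5 = 834/5 ≈ 166.80)
U = -1101 (U = -1045 - 56 = -1101)
sqrt(s + U) = sqrt(834/5 - 1101) = sqrt(-4671/5) = 3*I*sqrt(2595)/5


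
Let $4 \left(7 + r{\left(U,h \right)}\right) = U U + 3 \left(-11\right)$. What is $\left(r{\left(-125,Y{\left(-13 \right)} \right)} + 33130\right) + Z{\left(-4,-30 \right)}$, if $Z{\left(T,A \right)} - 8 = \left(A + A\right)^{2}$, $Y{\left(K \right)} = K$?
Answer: $40629$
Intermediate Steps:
$Z{\left(T,A \right)} = 8 + 4 A^{2}$ ($Z{\left(T,A \right)} = 8 + \left(A + A\right)^{2} = 8 + \left(2 A\right)^{2} = 8 + 4 A^{2}$)
$r{\left(U,h \right)} = - \frac{61}{4} + \frac{U^{2}}{4}$ ($r{\left(U,h \right)} = -7 + \frac{U U + 3 \left(-11\right)}{4} = -7 + \frac{U^{2} - 33}{4} = -7 + \frac{-33 + U^{2}}{4} = -7 + \left(- \frac{33}{4} + \frac{U^{2}}{4}\right) = - \frac{61}{4} + \frac{U^{2}}{4}$)
$\left(r{\left(-125,Y{\left(-13 \right)} \right)} + 33130\right) + Z{\left(-4,-30 \right)} = \left(\left(- \frac{61}{4} + \frac{\left(-125\right)^{2}}{4}\right) + 33130\right) + \left(8 + 4 \left(-30\right)^{2}\right) = \left(\left(- \frac{61}{4} + \frac{1}{4} \cdot 15625\right) + 33130\right) + \left(8 + 4 \cdot 900\right) = \left(\left(- \frac{61}{4} + \frac{15625}{4}\right) + 33130\right) + \left(8 + 3600\right) = \left(3891 + 33130\right) + 3608 = 37021 + 3608 = 40629$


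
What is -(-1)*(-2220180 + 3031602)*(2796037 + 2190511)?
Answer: 4046194751256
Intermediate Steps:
-(-1)*(-2220180 + 3031602)*(2796037 + 2190511) = -(-1)*811422*4986548 = -(-1)*4046194751256 = -1*(-4046194751256) = 4046194751256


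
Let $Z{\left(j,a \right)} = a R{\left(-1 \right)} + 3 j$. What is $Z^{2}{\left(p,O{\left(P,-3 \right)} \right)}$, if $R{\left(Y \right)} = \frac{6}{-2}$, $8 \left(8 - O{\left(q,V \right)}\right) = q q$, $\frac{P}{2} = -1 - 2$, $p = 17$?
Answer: $\frac{6561}{4} \approx 1640.3$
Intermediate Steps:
$P = -6$ ($P = 2 \left(-1 - 2\right) = 2 \left(-3\right) = -6$)
$O{\left(q,V \right)} = 8 - \frac{q^{2}}{8}$ ($O{\left(q,V \right)} = 8 - \frac{q q}{8} = 8 - \frac{q^{2}}{8}$)
$R{\left(Y \right)} = -3$ ($R{\left(Y \right)} = 6 \left(- \frac{1}{2}\right) = -3$)
$Z{\left(j,a \right)} = - 3 a + 3 j$ ($Z{\left(j,a \right)} = a \left(-3\right) + 3 j = - 3 a + 3 j$)
$Z^{2}{\left(p,O{\left(P,-3 \right)} \right)} = \left(- 3 \left(8 - \frac{\left(-6\right)^{2}}{8}\right) + 3 \cdot 17\right)^{2} = \left(- 3 \left(8 - \frac{9}{2}\right) + 51\right)^{2} = \left(\left(-3\right) \frac{7}{2} + 51\right)^{2} = \left(- \frac{21}{2} + 51\right)^{2} = \left(\frac{81}{2}\right)^{2} = \frac{6561}{4}$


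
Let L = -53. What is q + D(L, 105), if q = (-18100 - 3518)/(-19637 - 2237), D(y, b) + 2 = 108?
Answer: 1170131/10937 ≈ 106.99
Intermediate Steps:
D(y, b) = 106 (D(y, b) = -2 + 108 = 106)
q = 10809/10937 (q = -21618/(-21874) = -21618*(-1/21874) = 10809/10937 ≈ 0.98830)
q + D(L, 105) = 10809/10937 + 106 = 1170131/10937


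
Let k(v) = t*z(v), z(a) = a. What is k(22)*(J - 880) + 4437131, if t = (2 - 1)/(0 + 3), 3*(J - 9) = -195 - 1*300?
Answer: 13288601/3 ≈ 4.4295e+6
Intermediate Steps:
J = -156 (J = 9 + (-195 - 1*300)/3 = 9 + (-195 - 300)/3 = 9 + (1/3)*(-495) = 9 - 165 = -156)
t = 1/3 ≈ 0.33333
k(v) = v/3
k(22)*(J - 880) + 4437131 = ((1/3)*22)*(-156 - 880) + 4437131 = (22/3)*(-1036) + 4437131 = -22792/3 + 4437131 = 13288601/3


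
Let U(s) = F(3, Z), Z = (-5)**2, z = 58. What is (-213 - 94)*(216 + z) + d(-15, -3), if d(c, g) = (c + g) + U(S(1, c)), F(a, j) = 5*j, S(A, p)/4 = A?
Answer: -84011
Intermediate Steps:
Z = 25
S(A, p) = 4*A
U(s) = 125 (U(s) = 5*25 = 125)
d(c, g) = 125 + c + g (d(c, g) = (c + g) + 125 = 125 + c + g)
(-213 - 94)*(216 + z) + d(-15, -3) = (-213 - 94)*(216 + 58) + (125 - 15 - 3) = -307*274 + 107 = -84118 + 107 = -84011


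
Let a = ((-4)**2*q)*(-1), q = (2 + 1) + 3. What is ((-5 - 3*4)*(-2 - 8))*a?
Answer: -16320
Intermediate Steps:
q = 6 (q = 3 + 3 = 6)
a = -96 (a = ((-4)**2*6)*(-1) = (16*6)*(-1) = 96*(-1) = -96)
((-5 - 3*4)*(-2 - 8))*a = ((-5 - 3*4)*(-2 - 8))*(-96) = ((-5 - 12)*(-10))*(-96) = -17*(-10)*(-96) = 170*(-96) = -16320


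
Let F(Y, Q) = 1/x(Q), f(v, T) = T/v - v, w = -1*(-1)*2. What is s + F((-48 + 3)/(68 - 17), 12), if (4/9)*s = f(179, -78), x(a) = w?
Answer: -288713/716 ≈ -403.23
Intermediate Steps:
w = 2 (w = 1*2 = 2)
x(a) = 2
f(v, T) = -v + T/v
s = -289071/716 (s = 9*(-1*179 - 78/179)/4 = 9*(-179 - 78*1/179)/4 = 9*(-179 - 78/179)/4 = (9/4)*(-32119/179) = -289071/716 ≈ -403.73)
F(Y, Q) = ½ (F(Y, Q) = 1/2 = ½)
s + F((-48 + 3)/(68 - 17), 12) = -289071/716 + ½ = -288713/716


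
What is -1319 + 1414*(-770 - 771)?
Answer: -2180293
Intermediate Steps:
-1319 + 1414*(-770 - 771) = -1319 + 1414*(-1541) = -1319 - 2178974 = -2180293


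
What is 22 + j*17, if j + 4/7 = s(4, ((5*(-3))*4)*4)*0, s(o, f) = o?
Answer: 86/7 ≈ 12.286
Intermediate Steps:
j = -4/7 (j = -4/7 + 4*0 = -4/7 + 0 = -4/7 ≈ -0.57143)
22 + j*17 = 22 - 4/7*17 = 22 - 68/7 = 86/7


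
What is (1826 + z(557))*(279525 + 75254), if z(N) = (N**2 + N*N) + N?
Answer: 220985098299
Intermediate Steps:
z(N) = N + 2*N**2 (z(N) = (N**2 + N**2) + N = 2*N**2 + N = N + 2*N**2)
(1826 + z(557))*(279525 + 75254) = (1826 + 557*(1 + 2*557))*(279525 + 75254) = (1826 + 557*(1 + 1114))*354779 = (1826 + 557*1115)*354779 = (1826 + 621055)*354779 = 622881*354779 = 220985098299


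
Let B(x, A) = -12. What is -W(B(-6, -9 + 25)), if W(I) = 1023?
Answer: -1023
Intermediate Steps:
-W(B(-6, -9 + 25)) = -1*1023 = -1023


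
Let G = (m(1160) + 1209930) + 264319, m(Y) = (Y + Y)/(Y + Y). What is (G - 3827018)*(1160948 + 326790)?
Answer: -3500302358784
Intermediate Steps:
m(Y) = 1 (m(Y) = (2*Y)/((2*Y)) = (2*Y)*(1/(2*Y)) = 1)
G = 1474250 (G = (1 + 1209930) + 264319 = 1209931 + 264319 = 1474250)
(G - 3827018)*(1160948 + 326790) = (1474250 - 3827018)*(1160948 + 326790) = -2352768*1487738 = -3500302358784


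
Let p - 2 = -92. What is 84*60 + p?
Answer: 4950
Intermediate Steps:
p = -90 (p = 2 - 92 = -90)
84*60 + p = 84*60 - 90 = 5040 - 90 = 4950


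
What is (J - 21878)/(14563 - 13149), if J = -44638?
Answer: -33258/707 ≈ -47.041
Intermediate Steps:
(J - 21878)/(14563 - 13149) = (-44638 - 21878)/(14563 - 13149) = -66516/1414 = -66516*1/1414 = -33258/707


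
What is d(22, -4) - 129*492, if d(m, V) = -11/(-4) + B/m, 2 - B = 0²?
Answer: -2792467/44 ≈ -63465.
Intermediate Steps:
B = 2 (B = 2 - 1*0² = 2 - 1*0 = 2 + 0 = 2)
d(m, V) = 11/4 + 2/m (d(m, V) = -11/(-4) + 2/m = -11*(-¼) + 2/m = 11/4 + 2/m)
d(22, -4) - 129*492 = (11/4 + 2/22) - 129*492 = (11/4 + 2*(1/22)) - 63468 = (11/4 + 1/11) - 63468 = 125/44 - 63468 = -2792467/44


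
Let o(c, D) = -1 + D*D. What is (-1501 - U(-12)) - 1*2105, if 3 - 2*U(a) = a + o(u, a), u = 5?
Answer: -3542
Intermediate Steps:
o(c, D) = -1 + D**2
U(a) = 2 - a/2 - a**2/2 (U(a) = 3/2 - (a + (-1 + a**2))/2 = 3/2 - (-1 + a + a**2)/2 = 3/2 + (1/2 - a/2 - a**2/2) = 2 - a/2 - a**2/2)
(-1501 - U(-12)) - 1*2105 = (-1501 - (2 - 1/2*(-12) - 1/2*(-12)**2)) - 1*2105 = (-1501 - (2 + 6 - 1/2*144)) - 2105 = (-1501 - (2 + 6 - 72)) - 2105 = (-1501 - 1*(-64)) - 2105 = (-1501 + 64) - 2105 = -1437 - 2105 = -3542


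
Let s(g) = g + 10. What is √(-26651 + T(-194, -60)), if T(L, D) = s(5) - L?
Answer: 3*I*√2938 ≈ 162.61*I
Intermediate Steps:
s(g) = 10 + g
T(L, D) = 15 - L (T(L, D) = (10 + 5) - L = 15 - L)
√(-26651 + T(-194, -60)) = √(-26651 + (15 - 1*(-194))) = √(-26651 + (15 + 194)) = √(-26651 + 209) = √(-26442) = 3*I*√2938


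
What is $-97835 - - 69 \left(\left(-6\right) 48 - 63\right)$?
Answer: $-122054$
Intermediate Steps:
$-97835 - - 69 \left(\left(-6\right) 48 - 63\right) = -97835 - - 69 \left(-288 - 63\right) = -97835 - \left(-69\right) \left(-351\right) = -97835 - 24219 = -122054$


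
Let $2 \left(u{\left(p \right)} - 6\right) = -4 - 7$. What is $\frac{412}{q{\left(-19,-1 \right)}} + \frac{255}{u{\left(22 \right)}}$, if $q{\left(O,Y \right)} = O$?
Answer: $\frac{9278}{19} \approx 488.32$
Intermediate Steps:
$u{\left(p \right)} = \frac{1}{2}$ ($u{\left(p \right)} = 6 + \frac{-4 - 7}{2} = 6 + \frac{1}{2} \left(-11\right) = 6 - \frac{11}{2} = \frac{1}{2}$)
$\frac{412}{q{\left(-19,-1 \right)}} + \frac{255}{u{\left(22 \right)}} = \frac{412}{-19} + 255 \frac{1}{\frac{1}{2}} = 412 \left(- \frac{1}{19}\right) + 255 \cdot 2 = - \frac{412}{19} + 510 = \frac{9278}{19}$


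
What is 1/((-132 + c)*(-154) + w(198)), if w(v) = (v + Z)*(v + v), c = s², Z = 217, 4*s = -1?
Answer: 8/1477267 ≈ 5.4154e-6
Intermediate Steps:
s = -¼ (s = (¼)*(-1) = -¼ ≈ -0.25000)
c = 1/16 (c = (-¼)² = 1/16 ≈ 0.062500)
w(v) = 2*v*(217 + v) (w(v) = (v + 217)*(v + v) = (217 + v)*(2*v) = 2*v*(217 + v))
1/((-132 + c)*(-154) + w(198)) = 1/((-132 + 1/16)*(-154) + 2*198*(217 + 198)) = 1/(-2111/16*(-154) + 2*198*415) = 1/(162547/8 + 164340) = 1/(1477267/8) = 8/1477267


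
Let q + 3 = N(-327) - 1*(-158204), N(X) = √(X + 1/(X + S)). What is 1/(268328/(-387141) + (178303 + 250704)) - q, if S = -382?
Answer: -1545585900929254/9769760627 - 2*I*√41094349/709 ≈ -1.582e+5 - 18.083*I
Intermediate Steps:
N(X) = √(X + 1/(-382 + X)) (N(X) = √(X + 1/(X - 382)) = √(X + 1/(-382 + X)))
q = 158201 + 2*I*√41094349/709 (q = -3 + (√((1 - 327*(-382 - 327))/(-382 - 327)) - 1*(-158204)) = -3 + (√((1 - 327*(-709))/(-709)) + 158204) = -3 + (√(-(1 + 231843)/709) + 158204) = -3 + (√(-1/709*231844) + 158204) = -3 + (√(-231844/709) + 158204) = -3 + (2*I*√41094349/709 + 158204) = -3 + (158204 + 2*I*√41094349/709) = 158201 + 2*I*√41094349/709 ≈ 1.582e+5 + 18.083*I)
1/(268328/(-387141) + (178303 + 250704)) - q = 1/(268328/(-387141) + (178303 + 250704)) - (158201 + 2*I*√41094349/709) = 1/(268328*(-1/387141) + 429007) + (-158201 - 2*I*√41094349/709) = 1/(-15784/22773 + 429007) + (-158201 - 2*I*√41094349/709) = 1/(9769760627/22773) + (-158201 - 2*I*√41094349/709) = 22773/9769760627 + (-158201 - 2*I*√41094349/709) = -1545585900929254/9769760627 - 2*I*√41094349/709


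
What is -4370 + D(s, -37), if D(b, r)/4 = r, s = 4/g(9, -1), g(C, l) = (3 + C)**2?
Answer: -4518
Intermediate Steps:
s = 1/36 (s = 4/((3 + 9)**2) = 4/(12**2) = 4/144 = 4*(1/144) = 1/36 ≈ 0.027778)
D(b, r) = 4*r
-4370 + D(s, -37) = -4370 + 4*(-37) = -4370 - 148 = -4518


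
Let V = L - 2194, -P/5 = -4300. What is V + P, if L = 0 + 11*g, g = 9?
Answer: 19405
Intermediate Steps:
P = 21500 (P = -5*(-4300) = 21500)
L = 99 (L = 0 + 11*9 = 0 + 99 = 99)
V = -2095 (V = 99 - 2194 = -2095)
V + P = -2095 + 21500 = 19405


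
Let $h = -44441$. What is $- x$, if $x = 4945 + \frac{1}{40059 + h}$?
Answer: $- \frac{21668989}{4382} \approx -4945.0$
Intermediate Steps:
$x = \frac{21668989}{4382}$ ($x = 4945 + \frac{1}{40059 - 44441} = 4945 + \frac{1}{-4382} = 4945 - \frac{1}{4382} = \frac{21668989}{4382} \approx 4945.0$)
$- x = \left(-1\right) \frac{21668989}{4382} = - \frac{21668989}{4382}$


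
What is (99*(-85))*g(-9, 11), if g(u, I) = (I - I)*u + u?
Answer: 75735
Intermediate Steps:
g(u, I) = u (g(u, I) = 0*u + u = 0 + u = u)
(99*(-85))*g(-9, 11) = (99*(-85))*(-9) = -8415*(-9) = 75735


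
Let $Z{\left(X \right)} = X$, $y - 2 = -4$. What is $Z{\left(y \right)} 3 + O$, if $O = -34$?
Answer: $-40$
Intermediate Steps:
$y = -2$ ($y = 2 - 4 = -2$)
$Z{\left(y \right)} 3 + O = \left(-2\right) 3 - 34 = -6 - 34 = -40$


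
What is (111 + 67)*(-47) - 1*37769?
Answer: -46135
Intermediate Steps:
(111 + 67)*(-47) - 1*37769 = 178*(-47) - 37769 = -8366 - 37769 = -46135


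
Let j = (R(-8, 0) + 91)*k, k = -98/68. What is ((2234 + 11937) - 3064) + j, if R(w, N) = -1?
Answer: 186614/17 ≈ 10977.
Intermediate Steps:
k = -49/34 (k = -98*1/68 = -49/34 ≈ -1.4412)
j = -2205/17 (j = (-1 + 91)*(-49/34) = 90*(-49/34) = -2205/17 ≈ -129.71)
((2234 + 11937) - 3064) + j = ((2234 + 11937) - 3064) - 2205/17 = (14171 - 3064) - 2205/17 = 11107 - 2205/17 = 186614/17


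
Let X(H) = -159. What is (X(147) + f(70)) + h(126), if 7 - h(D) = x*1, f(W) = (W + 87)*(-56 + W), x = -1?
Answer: 2047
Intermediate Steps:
f(W) = (-56 + W)*(87 + W) (f(W) = (87 + W)*(-56 + W) = (-56 + W)*(87 + W))
h(D) = 8 (h(D) = 7 - (-1) = 7 - 1*(-1) = 7 + 1 = 8)
(X(147) + f(70)) + h(126) = (-159 + (-4872 + 70**2 + 31*70)) + 8 = (-159 + (-4872 + 4900 + 2170)) + 8 = (-159 + 2198) + 8 = 2039 + 8 = 2047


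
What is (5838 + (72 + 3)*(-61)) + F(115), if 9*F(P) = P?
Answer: 11482/9 ≈ 1275.8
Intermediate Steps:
F(P) = P/9
(5838 + (72 + 3)*(-61)) + F(115) = (5838 + (72 + 3)*(-61)) + (⅑)*115 = (5838 + 75*(-61)) + 115/9 = (5838 - 4575) + 115/9 = 1263 + 115/9 = 11482/9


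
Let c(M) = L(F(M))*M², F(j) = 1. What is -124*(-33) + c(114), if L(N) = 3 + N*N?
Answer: 56076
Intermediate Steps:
L(N) = 3 + N²
c(M) = 4*M² (c(M) = (3 + 1²)*M² = (3 + 1)*M² = 4*M²)
-124*(-33) + c(114) = -124*(-33) + 4*114² = 4092 + 4*12996 = 4092 + 51984 = 56076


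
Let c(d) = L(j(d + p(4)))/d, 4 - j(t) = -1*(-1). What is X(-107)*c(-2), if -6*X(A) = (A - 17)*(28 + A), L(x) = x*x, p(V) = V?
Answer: 7347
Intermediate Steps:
j(t) = 3 (j(t) = 4 - (-1)*(-1) = 4 - 1*1 = 4 - 1 = 3)
L(x) = x²
c(d) = 9/d (c(d) = 3²/d = 9/d)
X(A) = -(-17 + A)*(28 + A)/6 (X(A) = -(A - 17)*(28 + A)/6 = -(-17 + A)*(28 + A)/6)
X(-107)*c(-2) = (238/3 - 11/6*(-107) - ⅙*(-107)²)*(9/(-2)) = (238/3 + 1177/6 - ⅙*11449)*(9*(-½)) = (238/3 + 1177/6 - 11449/6)*(-9/2) = -4898/3*(-9/2) = 7347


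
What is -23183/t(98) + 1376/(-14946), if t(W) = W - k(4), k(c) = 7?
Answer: -173309167/680043 ≈ -254.85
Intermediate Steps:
t(W) = -7 + W (t(W) = W - 1*7 = W - 7 = -7 + W)
-23183/t(98) + 1376/(-14946) = -23183/(-7 + 98) + 1376/(-14946) = -23183/91 + 1376*(-1/14946) = -23183*1/91 - 688/7473 = -23183/91 - 688/7473 = -173309167/680043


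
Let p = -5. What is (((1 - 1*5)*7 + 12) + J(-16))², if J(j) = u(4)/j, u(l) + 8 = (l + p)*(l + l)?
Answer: 225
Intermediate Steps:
u(l) = -8 + 2*l*(-5 + l) (u(l) = -8 + (l - 5)*(l + l) = -8 + (-5 + l)*(2*l) = -8 + 2*l*(-5 + l))
J(j) = -16/j (J(j) = (-8 - 10*4 + 2*4²)/j = (-8 - 40 + 2*16)/j = (-8 - 40 + 32)/j = -16/j)
(((1 - 1*5)*7 + 12) + J(-16))² = (((1 - 1*5)*7 + 12) - 16/(-16))² = (((1 - 5)*7 + 12) - 16*(-1/16))² = ((-4*7 + 12) + 1)² = ((-28 + 12) + 1)² = (-16 + 1)² = (-15)² = 225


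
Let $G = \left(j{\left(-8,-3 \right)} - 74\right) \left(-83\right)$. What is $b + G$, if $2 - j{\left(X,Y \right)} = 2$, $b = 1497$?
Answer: $7639$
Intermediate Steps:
$j{\left(X,Y \right)} = 0$ ($j{\left(X,Y \right)} = 2 - 2 = 0$)
$G = 6142$ ($G = \left(0 - 74\right) \left(-83\right) = \left(-74\right) \left(-83\right) = 6142$)
$b + G = 1497 + 6142 = 7639$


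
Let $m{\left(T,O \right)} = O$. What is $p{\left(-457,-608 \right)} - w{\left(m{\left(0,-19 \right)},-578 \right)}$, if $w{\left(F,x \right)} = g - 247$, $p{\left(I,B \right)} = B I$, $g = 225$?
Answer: $277878$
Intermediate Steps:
$w{\left(F,x \right)} = -22$ ($w{\left(F,x \right)} = 225 - 247 = -22$)
$p{\left(-457,-608 \right)} - w{\left(m{\left(0,-19 \right)},-578 \right)} = \left(-608\right) \left(-457\right) - -22 = 277856 + 22 = 277878$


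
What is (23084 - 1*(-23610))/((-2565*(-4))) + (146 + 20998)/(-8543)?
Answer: 90984701/43825590 ≈ 2.0761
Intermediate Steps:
(23084 - 1*(-23610))/((-2565*(-4))) + (146 + 20998)/(-8543) = (23084 + 23610)/10260 + 21144*(-1/8543) = 46694*(1/10260) - 21144/8543 = 23347/5130 - 21144/8543 = 90984701/43825590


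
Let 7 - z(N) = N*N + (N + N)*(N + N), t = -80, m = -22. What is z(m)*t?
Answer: 193040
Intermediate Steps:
z(N) = 7 - 5*N² (z(N) = 7 - (N*N + (N + N)*(N + N)) = 7 - (N² + (2*N)*(2*N)) = 7 - (N² + 4*N²) = 7 - 5*N²)
z(m)*t = (7 - 5*(-22)²)*(-80) = (7 - 5*484)*(-80) = (7 - 2420)*(-80) = -2413*(-80) = 193040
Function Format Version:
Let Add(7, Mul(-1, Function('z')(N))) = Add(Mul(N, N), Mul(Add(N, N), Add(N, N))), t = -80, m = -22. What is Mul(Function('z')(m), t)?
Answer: 193040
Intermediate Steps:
Function('z')(N) = Add(7, Mul(-5, Pow(N, 2))) (Function('z')(N) = Add(7, Mul(-1, Add(Mul(N, N), Mul(Add(N, N), Add(N, N))))) = Add(7, Mul(-1, Add(Pow(N, 2), Mul(Mul(2, N), Mul(2, N))))) = Add(7, Mul(-1, Add(Pow(N, 2), Mul(4, Pow(N, 2))))) = Add(7, Mul(-1, Mul(5, Pow(N, 2)))) = Add(7, Mul(-5, Pow(N, 2))))
Mul(Function('z')(m), t) = Mul(Add(7, Mul(-5, Pow(-22, 2))), -80) = Mul(Add(7, Mul(-5, 484)), -80) = Mul(Add(7, -2420), -80) = Mul(-2413, -80) = 193040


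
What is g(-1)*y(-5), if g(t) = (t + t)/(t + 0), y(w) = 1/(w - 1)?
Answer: -1/3 ≈ -0.33333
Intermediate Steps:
y(w) = 1/(-1 + w)
g(t) = 2 (g(t) = (2*t)/t = 2)
g(-1)*y(-5) = 2/(-1 - 5) = 2/(-6) = 2*(-1/6) = -1/3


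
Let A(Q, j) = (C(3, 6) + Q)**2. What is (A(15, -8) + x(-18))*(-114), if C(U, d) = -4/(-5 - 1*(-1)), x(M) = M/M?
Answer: -29298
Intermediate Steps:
x(M) = 1
C(U, d) = 1 (C(U, d) = -4/(-5 + 1) = -4/(-4) = -4*(-1/4) = 1)
A(Q, j) = (1 + Q)**2
(A(15, -8) + x(-18))*(-114) = ((1 + 15)**2 + 1)*(-114) = (16**2 + 1)*(-114) = (256 + 1)*(-114) = 257*(-114) = -29298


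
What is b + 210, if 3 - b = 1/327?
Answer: 69650/327 ≈ 213.00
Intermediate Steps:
b = 980/327 (b = 3 - 1/327 = 980/327 ≈ 2.9969)
b + 210 = 980/327 + 210 = 69650/327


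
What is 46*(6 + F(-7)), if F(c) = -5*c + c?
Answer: 1564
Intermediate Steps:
F(c) = -4*c
46*(6 + F(-7)) = 46*(6 - 4*(-7)) = 46*(6 + 28) = 46*34 = 1564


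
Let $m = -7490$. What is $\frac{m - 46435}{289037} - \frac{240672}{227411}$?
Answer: $- \frac{81826251039}{65730193207} \approx -1.2449$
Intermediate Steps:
$\frac{m - 46435}{289037} - \frac{240672}{227411} = \frac{-7490 - 46435}{289037} - \frac{240672}{227411} = \left(-53925\right) \frac{1}{289037} - \frac{240672}{227411} = - \frac{53925}{289037} - \frac{240672}{227411} = - \frac{81826251039}{65730193207}$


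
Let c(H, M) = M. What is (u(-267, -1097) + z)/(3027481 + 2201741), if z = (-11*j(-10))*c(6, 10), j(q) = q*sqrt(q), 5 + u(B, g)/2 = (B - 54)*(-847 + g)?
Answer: 624019/2614611 + 550*I*sqrt(10)/2614611 ≈ 0.23867 + 0.00066521*I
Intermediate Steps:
u(B, g) = -10 + 2*(-847 + g)*(-54 + B) (u(B, g) = -10 + 2*((B - 54)*(-847 + g)) = -10 + 2*((-54 + B)*(-847 + g)) = -10 + 2*((-847 + g)*(-54 + B)) = -10 + 2*(-847 + g)*(-54 + B))
j(q) = q**(3/2)
z = 1100*I*sqrt(10) (z = -(-110)*I*sqrt(10)*10 = (110*I*sqrt(10))*10 = 1100*I*sqrt(10) ≈ 3478.5*I)
(u(-267, -1097) + z)/(3027481 + 2201741) = ((91466 - 1694*(-267) - 108*(-1097) + 2*(-267)*(-1097)) + 1100*I*sqrt(10))/(3027481 + 2201741) = ((91466 + 452298 + 118476 + 585798) + 1100*I*sqrt(10))/5229222 = (1248038 + 1100*I*sqrt(10))*(1/5229222) = 624019/2614611 + 550*I*sqrt(10)/2614611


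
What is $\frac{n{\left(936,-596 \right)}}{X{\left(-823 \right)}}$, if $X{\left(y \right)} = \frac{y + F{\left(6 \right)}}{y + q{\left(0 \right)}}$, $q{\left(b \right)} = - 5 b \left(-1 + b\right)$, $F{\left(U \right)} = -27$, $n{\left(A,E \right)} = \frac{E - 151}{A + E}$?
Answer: $- \frac{614781}{289000} \approx -2.1273$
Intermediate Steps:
$n{\left(A,E \right)} = \frac{-151 + E}{A + E}$
$q{\left(b \right)} = - 5 b \left(-1 + b\right)$
$X{\left(y \right)} = \frac{-27 + y}{y}$ ($X{\left(y \right)} = \frac{y - 27}{y + 5 \cdot 0 \left(1 - 0\right)} = \frac{-27 + y}{y + 5 \cdot 0 \left(1 + 0\right)} = \frac{-27 + y}{y + 5 \cdot 0 \cdot 1} = \frac{-27 + y}{y + 0} = \frac{-27 + y}{y}$)
$\frac{n{\left(936,-596 \right)}}{X{\left(-823 \right)}} = \frac{\frac{1}{936 - 596} \left(-151 - 596\right)}{\frac{1}{-823} \left(-27 - 823\right)} = \frac{\frac{1}{340} \left(-747\right)}{\left(- \frac{1}{823}\right) \left(-850\right)} = \frac{\frac{1}{340} \left(-747\right)}{\frac{850}{823}} = \left(- \frac{747}{340}\right) \frac{823}{850} = - \frac{614781}{289000}$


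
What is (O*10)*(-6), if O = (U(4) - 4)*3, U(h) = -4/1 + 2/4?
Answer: 1350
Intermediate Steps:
U(h) = -7/2 (U(h) = -4*1 + 2*(¼) = -4 + ½ = -7/2)
O = -45/2 (O = (-7/2 - 4)*3 = -15/2*3 = -45/2 ≈ -22.500)
(O*10)*(-6) = -45/2*10*(-6) = -225*(-6) = 1350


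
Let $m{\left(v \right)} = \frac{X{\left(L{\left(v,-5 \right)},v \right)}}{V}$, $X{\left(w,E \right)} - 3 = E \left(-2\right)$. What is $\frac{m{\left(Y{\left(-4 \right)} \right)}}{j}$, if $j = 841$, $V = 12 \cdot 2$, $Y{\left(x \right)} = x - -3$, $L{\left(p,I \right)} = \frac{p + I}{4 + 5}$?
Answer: $\frac{5}{20184} \approx 0.00024772$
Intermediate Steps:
$L{\left(p,I \right)} = \frac{I}{9} + \frac{p}{9}$ ($L{\left(p,I \right)} = \frac{I + p}{9} = \left(I + p\right) \frac{1}{9} = \frac{I}{9} + \frac{p}{9}$)
$X{\left(w,E \right)} = 3 - 2 E$ ($X{\left(w,E \right)} = 3 + E \left(-2\right) = 3 - 2 E$)
$Y{\left(x \right)} = 3 + x$ ($Y{\left(x \right)} = x + 3 = 3 + x$)
$V = 24$
$m{\left(v \right)} = \frac{1}{8} - \frac{v}{12}$ ($m{\left(v \right)} = \frac{3 - 2 v}{24} = \left(3 - 2 v\right) \frac{1}{24} = \frac{1}{8} - \frac{v}{12}$)
$\frac{m{\left(Y{\left(-4 \right)} \right)}}{j} = \frac{\frac{1}{8} - \frac{3 - 4}{12}}{841} = \left(\frac{1}{8} - - \frac{1}{12}\right) \frac{1}{841} = \left(\frac{1}{8} + \frac{1}{12}\right) \frac{1}{841} = \frac{5}{24} \cdot \frac{1}{841} = \frac{5}{20184}$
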